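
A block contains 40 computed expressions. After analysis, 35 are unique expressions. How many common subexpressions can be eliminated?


CSE count = total expressions - unique expressions
= 40 - 35 = 5

5


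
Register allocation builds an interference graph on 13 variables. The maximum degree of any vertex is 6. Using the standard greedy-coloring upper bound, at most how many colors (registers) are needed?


Greedy coloring never needs more than (max_degree + 1) colors: when coloring a vertex, at most max_degree neighbors are already colored.
Upper bound = 6 + 1 = 7

7


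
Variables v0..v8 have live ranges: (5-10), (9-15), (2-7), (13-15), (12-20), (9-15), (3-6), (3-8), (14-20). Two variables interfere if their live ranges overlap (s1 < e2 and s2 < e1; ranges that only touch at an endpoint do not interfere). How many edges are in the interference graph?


Check all pairs for overlapping intervals.
Two intervals (s1,e1) and (s2,e2) overlap if s1 < e2 and s2 < e1.
v0 (5-10) vs v1..v8: overlaps v1, v2, v5, v6, v7 -> 5
v1 (9-15) vs v2..v8: overlaps v3, v4, v5, v8 -> 4
v2 (2-7) vs v3..v8: overlaps v6, v7 -> 2
v3 (13-15) vs v4..v8: overlaps v4, v5, v8 -> 3
v4 (12-20) vs v5..v8: overlaps v5, v8 -> 2
v5 (9-15) vs v6..v8: overlaps v8 -> 1
v6 (3-6) vs v7..v8: overlaps v7 -> 1
v7 (3-8) vs v8: overlaps none -> 0
Total overlapping pairs = 5 + 4 + 2 + 3 + 2 + 1 + 1 + 0 = 18

18


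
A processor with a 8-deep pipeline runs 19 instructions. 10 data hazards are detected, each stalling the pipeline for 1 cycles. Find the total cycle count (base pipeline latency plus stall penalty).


Base cycles = 8 + 19 - 1 = 26
Total stalls = 10 * 1 = 10
Total = 26 + 10 = 36

36


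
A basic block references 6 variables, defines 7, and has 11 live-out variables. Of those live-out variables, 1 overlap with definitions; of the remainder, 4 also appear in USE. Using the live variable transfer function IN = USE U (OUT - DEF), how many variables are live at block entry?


OUT - DEF: 11 - 1 = 10
|IN| = |USE| + |OUT - DEF| - |USE ∩ (OUT - DEF)| = 6 + 10 - 4 = 12

12


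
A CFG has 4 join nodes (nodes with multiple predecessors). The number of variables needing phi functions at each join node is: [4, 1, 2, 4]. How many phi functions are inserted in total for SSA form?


Total phi functions = sum of phi functions at each join node
= 4 + 1 + 2 + 4 = 11

11


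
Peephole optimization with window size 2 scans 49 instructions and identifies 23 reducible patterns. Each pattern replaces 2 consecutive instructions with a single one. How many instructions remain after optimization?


Each match removes 1 instructions.
Total removed = 23 * 1 = 23
Remaining = 49 - 23 = 26

26


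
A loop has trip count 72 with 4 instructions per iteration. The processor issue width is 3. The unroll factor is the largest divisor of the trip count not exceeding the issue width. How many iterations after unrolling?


Largest divisor of 72 <= 3 is 3
New iterations = 72 / 3 = 24

24


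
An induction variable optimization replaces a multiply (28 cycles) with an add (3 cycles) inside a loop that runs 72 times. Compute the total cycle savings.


Per-iteration saving = 28 - 3 = 25
Total saved = 72 * 25 = 1800

1800


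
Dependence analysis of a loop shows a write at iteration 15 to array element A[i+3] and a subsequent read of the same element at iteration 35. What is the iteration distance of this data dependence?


Distance = read iteration - write iteration
= 35 - 15 = 20

20


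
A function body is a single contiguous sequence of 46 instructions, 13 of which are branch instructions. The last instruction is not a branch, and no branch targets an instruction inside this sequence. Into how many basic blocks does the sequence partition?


With no in-sequence branch targets, the leaders are the first instruction plus the instruction after each branch.
Number of basic blocks = branches + 1
= 13 + 1 = 14

14


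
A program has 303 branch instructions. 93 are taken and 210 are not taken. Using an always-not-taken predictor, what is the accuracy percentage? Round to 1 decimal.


Predictor: always-not-taken
Correct predictions = 210
Accuracy = 210 / 303 * 100 = 69.3%

69.3


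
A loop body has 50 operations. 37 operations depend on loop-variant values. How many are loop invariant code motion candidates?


Invariant candidates = total - loop-dependent
= 50 - 37 = 13

13


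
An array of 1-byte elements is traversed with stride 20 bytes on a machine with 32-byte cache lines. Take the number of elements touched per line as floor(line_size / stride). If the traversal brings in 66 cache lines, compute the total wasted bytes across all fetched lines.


Elements per line = floor(32 / 20) = 1
Bytes used per line = 1 * 1 = 1
Wasted per line = 32 - 1 = 31
Total wasted = 31 * 66 = 2046

2046


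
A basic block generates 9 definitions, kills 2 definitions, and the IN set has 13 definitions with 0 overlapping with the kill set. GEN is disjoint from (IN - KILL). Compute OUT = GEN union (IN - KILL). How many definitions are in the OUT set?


IN - KILL: 13 - 0 = 13 surviving definitions
OUT = GEN + surviving = 9 + 13 = 22

22


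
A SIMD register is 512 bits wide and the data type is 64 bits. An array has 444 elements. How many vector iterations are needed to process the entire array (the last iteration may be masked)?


Width = 512 / 64 = 8 elements per vector op
Iterations = ceil(444 / 8) = 56

56


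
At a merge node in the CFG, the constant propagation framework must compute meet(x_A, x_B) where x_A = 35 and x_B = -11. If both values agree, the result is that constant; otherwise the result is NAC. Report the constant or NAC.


Meet operation: if both paths give the same constant, result is that constant; if they differ, result is NAC (not-a-constant).
Path A: 35, Path B: -11 -> differ
Result: not-a-constant -> NAC

NAC


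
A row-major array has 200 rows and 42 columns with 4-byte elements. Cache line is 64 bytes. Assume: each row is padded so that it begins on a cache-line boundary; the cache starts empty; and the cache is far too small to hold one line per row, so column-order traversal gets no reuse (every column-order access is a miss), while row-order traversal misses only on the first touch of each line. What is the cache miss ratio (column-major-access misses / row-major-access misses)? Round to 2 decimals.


Each row occupies 42 * 4 = 168 bytes and starts on a line boundary, so it spans ceil(168 / 64) = 3 cache lines.
Row-major traversal misses (one per line touched): 200 * ceil(42 * 4 / 64) = 600
Column-major traversal misses (no reuse, every access misses): 200 * 42 = 8400
Ratio = 8400 / 600 = 14.0

14.0


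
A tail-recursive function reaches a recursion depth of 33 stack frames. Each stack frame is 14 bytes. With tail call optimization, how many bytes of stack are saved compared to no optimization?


Without TCO: 33 * 14 = 462 bytes
With TCO: reuse 1 frame = 14 bytes
Savings = 462 - 14 = 448

448


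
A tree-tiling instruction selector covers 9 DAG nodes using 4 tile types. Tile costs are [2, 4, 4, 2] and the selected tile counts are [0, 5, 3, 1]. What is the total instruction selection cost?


Total cost = sum(count_i * cost_i)
= 0*2 + 5*4 + 3*4 + 1*2
= 34

34


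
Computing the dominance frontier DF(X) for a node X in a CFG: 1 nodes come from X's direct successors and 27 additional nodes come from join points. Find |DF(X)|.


DF(X) = direct successor contributions + join point contributions
= 1 + 27 = 28

28


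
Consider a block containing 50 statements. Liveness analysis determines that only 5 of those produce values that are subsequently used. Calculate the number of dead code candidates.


Dead code = total statements - live definitions
= 50 - 5 = 45

45


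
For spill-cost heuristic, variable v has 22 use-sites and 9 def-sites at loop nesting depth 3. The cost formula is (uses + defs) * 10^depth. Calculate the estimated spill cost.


uses + defs = 22 + 9 = 31
10^3 = 1000
Spill cost = 31 * 1000 = 31000

31000


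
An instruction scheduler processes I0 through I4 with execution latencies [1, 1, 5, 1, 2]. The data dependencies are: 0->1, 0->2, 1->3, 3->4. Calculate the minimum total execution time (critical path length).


Compute longest path through dependency graph: dist(Ik) = max over predecessors of dist + latency(Ik).
dist(I0) = latency 1 = 1
dist(I1) = dist(I0) + 1 = 1 + 1 = 2
dist(I2) = dist(I0) + 5 = 1 + 5 = 6
dist(I3) = dist(I1) + 1 = 2 + 1 = 3
dist(I4) = dist(I3) + 2 = 3 + 2 = 5
Critical path = max dist = 6

6


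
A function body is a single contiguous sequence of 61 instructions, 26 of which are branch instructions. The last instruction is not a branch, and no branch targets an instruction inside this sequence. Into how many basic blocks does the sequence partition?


With no in-sequence branch targets, the leaders are the first instruction plus the instruction after each branch.
Number of basic blocks = branches + 1
= 26 + 1 = 27

27


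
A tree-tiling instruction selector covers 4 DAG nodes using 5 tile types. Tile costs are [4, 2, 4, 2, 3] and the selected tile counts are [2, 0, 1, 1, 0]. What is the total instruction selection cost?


Total cost = sum(count_i * cost_i)
= 2*4 + 0*2 + 1*4 + 1*2 + 0*3
= 14

14


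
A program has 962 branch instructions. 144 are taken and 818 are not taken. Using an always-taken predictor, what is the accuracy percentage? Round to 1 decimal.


Predictor: always-taken
Correct predictions = 144
Accuracy = 144 / 962 * 100 = 15.0%

15.0


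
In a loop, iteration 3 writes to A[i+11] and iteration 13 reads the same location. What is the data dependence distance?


Distance = read iteration - write iteration
= 13 - 3 = 10

10


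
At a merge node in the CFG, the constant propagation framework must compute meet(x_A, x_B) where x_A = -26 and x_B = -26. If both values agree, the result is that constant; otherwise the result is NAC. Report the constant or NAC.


Meet operation: if both paths give the same constant, result is that constant; if they differ, result is NAC (not-a-constant).
Path A: -26, Path B: -26 -> equal
Result: constant -> -26

-26


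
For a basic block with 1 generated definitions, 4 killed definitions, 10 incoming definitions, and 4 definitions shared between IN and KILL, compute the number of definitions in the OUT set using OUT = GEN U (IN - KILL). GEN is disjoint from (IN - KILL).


IN - KILL: 10 - 4 = 6 surviving definitions
OUT = GEN + surviving = 1 + 6 = 7

7


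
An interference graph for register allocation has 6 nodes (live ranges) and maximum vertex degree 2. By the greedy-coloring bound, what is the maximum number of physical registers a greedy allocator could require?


Greedy coloring never needs more than (max_degree + 1) colors: when coloring a vertex, at most max_degree neighbors are already colored.
Upper bound = 2 + 1 = 3

3


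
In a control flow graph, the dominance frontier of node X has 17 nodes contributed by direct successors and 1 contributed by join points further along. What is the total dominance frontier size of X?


DF(X) = direct successor contributions + join point contributions
= 17 + 1 = 18

18


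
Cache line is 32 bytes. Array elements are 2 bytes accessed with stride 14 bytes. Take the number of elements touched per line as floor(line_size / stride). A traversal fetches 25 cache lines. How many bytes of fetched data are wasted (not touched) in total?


Elements per line = floor(32 / 14) = 2
Bytes used per line = 2 * 2 = 4
Wasted per line = 32 - 4 = 28
Total wasted = 28 * 25 = 700

700


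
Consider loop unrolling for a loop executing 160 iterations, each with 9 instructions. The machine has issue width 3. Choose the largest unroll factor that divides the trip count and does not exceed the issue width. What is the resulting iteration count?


Largest divisor of 160 <= 3 is 2
New iterations = 160 / 2 = 80

80


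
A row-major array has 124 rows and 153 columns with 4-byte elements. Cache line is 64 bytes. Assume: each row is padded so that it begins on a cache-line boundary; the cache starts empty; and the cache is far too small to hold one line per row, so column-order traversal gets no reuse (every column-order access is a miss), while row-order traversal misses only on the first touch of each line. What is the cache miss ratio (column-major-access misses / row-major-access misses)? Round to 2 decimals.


Each row occupies 153 * 4 = 612 bytes and starts on a line boundary, so it spans ceil(612 / 64) = 10 cache lines.
Row-major traversal misses (one per line touched): 124 * ceil(153 * 4 / 64) = 1240
Column-major traversal misses (no reuse, every access misses): 124 * 153 = 18972
Ratio = 18972 / 1240 = 15.3

15.3


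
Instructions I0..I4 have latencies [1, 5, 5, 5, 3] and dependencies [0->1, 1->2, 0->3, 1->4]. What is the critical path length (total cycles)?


Compute longest path through dependency graph: dist(Ik) = max over predecessors of dist + latency(Ik).
dist(I0) = latency 1 = 1
dist(I1) = dist(I0) + 5 = 1 + 5 = 6
dist(I2) = dist(I1) + 5 = 6 + 5 = 11
dist(I3) = dist(I0) + 5 = 1 + 5 = 6
dist(I4) = dist(I1) + 3 = 6 + 3 = 9
Critical path = max dist = 11

11


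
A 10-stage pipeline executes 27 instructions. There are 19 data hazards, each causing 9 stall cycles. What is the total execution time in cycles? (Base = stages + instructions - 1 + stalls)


Base cycles = 10 + 27 - 1 = 36
Total stalls = 19 * 9 = 171
Total = 36 + 171 = 207

207


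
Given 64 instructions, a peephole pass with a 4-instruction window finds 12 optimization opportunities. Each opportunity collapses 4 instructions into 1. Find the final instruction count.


Each match removes 3 instructions.
Total removed = 12 * 3 = 36
Remaining = 64 - 36 = 28

28


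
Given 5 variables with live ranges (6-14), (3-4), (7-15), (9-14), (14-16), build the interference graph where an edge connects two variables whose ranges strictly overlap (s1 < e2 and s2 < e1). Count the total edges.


Check all pairs for overlapping intervals.
Two intervals (s1,e1) and (s2,e2) overlap if s1 < e2 and s2 < e1.
v0 (6-14) vs v1..v4: overlaps v2, v3 -> 2
v1 (3-4) vs v2..v4: overlaps none -> 0
v2 (7-15) vs v3..v4: overlaps v3, v4 -> 2
v3 (9-14) vs v4: overlaps none -> 0
Total overlapping pairs = 2 + 0 + 2 + 0 = 4

4


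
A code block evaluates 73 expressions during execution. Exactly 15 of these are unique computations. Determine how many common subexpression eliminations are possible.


CSE count = total expressions - unique expressions
= 73 - 15 = 58

58


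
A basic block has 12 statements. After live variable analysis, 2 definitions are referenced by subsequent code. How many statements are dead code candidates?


Dead code = total statements - live definitions
= 12 - 2 = 10

10


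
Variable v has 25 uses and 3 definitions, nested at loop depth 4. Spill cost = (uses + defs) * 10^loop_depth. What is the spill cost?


uses + defs = 25 + 3 = 28
10^4 = 10000
Spill cost = 28 * 10000 = 280000

280000


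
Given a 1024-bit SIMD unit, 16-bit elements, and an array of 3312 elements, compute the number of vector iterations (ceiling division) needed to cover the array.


Width = 1024 / 16 = 64 elements per vector op
Iterations = ceil(3312 / 64) = 52

52


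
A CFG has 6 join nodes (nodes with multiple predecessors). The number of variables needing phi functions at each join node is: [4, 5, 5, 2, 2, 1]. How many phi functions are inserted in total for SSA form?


Total phi functions = sum of phi functions at each join node
= 4 + 5 + 5 + 2 + 2 + 1 = 19

19


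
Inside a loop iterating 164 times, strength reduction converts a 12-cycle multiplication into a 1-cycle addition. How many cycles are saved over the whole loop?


Per-iteration saving = 12 - 1 = 11
Total saved = 164 * 11 = 1804

1804


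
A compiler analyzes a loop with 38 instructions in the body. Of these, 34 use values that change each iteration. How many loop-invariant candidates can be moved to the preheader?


Invariant candidates = total - loop-dependent
= 38 - 34 = 4

4


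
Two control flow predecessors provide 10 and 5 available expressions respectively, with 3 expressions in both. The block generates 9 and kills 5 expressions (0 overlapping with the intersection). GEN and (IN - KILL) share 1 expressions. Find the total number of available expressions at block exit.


IN = intersection of predecessors = 3
IN - KILL = 3 - 0 = 3
|OUT| = |GEN| + |IN - KILL| - |GEN ∩ (IN - KILL)| = 9 + 3 - 1 = 11

11


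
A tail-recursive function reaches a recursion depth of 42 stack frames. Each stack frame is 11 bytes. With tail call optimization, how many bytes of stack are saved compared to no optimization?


Without TCO: 42 * 11 = 462 bytes
With TCO: reuse 1 frame = 11 bytes
Savings = 462 - 11 = 451

451


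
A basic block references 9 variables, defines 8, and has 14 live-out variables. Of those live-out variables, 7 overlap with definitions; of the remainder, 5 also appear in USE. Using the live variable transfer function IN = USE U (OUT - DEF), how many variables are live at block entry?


OUT - DEF: 14 - 7 = 7
|IN| = |USE| + |OUT - DEF| - |USE ∩ (OUT - DEF)| = 9 + 7 - 5 = 11

11


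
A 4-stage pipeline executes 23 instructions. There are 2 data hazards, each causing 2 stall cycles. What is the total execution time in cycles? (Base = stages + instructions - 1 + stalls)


Base cycles = 4 + 23 - 1 = 26
Total stalls = 2 * 2 = 4
Total = 26 + 4 = 30

30


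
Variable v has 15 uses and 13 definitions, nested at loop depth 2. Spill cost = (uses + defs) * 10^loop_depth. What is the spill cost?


uses + defs = 15 + 13 = 28
10^2 = 100
Spill cost = 28 * 100 = 2800

2800


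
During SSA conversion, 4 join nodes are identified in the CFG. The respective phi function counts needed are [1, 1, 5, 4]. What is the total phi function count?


Total phi functions = sum of phi functions at each join node
= 1 + 1 + 5 + 4 = 11

11


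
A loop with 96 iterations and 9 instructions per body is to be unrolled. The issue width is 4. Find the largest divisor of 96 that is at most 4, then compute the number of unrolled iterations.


Largest divisor of 96 <= 4 is 4
New iterations = 96 / 4 = 24

24


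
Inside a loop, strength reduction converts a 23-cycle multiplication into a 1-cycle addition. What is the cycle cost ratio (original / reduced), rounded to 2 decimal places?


Ratio = mult_cost / add_cost = 23 / 1 = 23.0

23.0


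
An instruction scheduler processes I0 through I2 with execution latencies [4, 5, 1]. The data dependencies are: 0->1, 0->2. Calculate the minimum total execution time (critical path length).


Compute longest path through dependency graph: dist(Ik) = max over predecessors of dist + latency(Ik).
dist(I0) = latency 4 = 4
dist(I1) = dist(I0) + 5 = 4 + 5 = 9
dist(I2) = dist(I0) + 1 = 4 + 1 = 5
Critical path = max dist = 9

9


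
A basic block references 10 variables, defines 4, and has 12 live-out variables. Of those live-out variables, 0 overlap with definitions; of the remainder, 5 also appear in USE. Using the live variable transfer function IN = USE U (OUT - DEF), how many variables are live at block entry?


OUT - DEF: 12 - 0 = 12
|IN| = |USE| + |OUT - DEF| - |USE ∩ (OUT - DEF)| = 10 + 12 - 5 = 17

17


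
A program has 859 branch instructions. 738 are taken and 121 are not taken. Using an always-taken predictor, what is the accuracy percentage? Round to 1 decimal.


Predictor: always-taken
Correct predictions = 738
Accuracy = 738 / 859 * 100 = 85.9%

85.9


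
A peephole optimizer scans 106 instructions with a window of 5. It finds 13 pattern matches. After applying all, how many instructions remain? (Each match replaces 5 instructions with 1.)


Each match removes 4 instructions.
Total removed = 13 * 4 = 52
Remaining = 106 - 52 = 54

54


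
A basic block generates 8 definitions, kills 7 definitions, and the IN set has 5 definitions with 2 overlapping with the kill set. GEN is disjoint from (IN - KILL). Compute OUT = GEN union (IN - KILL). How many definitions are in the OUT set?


IN - KILL: 5 - 2 = 3 surviving definitions
OUT = GEN + surviving = 8 + 3 = 11

11


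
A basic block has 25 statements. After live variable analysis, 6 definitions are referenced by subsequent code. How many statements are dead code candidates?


Dead code = total statements - live definitions
= 25 - 6 = 19

19


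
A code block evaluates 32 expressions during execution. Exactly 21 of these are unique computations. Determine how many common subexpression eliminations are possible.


CSE count = total expressions - unique expressions
= 32 - 21 = 11

11


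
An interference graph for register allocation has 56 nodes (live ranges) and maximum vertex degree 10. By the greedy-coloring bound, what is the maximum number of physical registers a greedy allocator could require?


Greedy coloring never needs more than (max_degree + 1) colors: when coloring a vertex, at most max_degree neighbors are already colored.
Upper bound = 10 + 1 = 11

11


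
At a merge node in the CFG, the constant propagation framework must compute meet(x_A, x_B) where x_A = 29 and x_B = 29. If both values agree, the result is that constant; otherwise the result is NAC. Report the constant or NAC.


Meet operation: if both paths give the same constant, result is that constant; if they differ, result is NAC (not-a-constant).
Path A: 29, Path B: 29 -> equal
Result: constant -> 29

29


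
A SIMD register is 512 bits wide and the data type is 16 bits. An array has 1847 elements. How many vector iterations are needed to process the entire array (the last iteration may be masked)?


Width = 512 / 16 = 32 elements per vector op
Iterations = ceil(1847 / 32) = 58

58


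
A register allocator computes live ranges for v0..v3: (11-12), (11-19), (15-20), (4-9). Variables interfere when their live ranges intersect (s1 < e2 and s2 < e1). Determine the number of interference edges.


Check all pairs for overlapping intervals.
Two intervals (s1,e1) and (s2,e2) overlap if s1 < e2 and s2 < e1.
v0 (11-12) vs v1..v3: overlaps v1 -> 1
v1 (11-19) vs v2..v3: overlaps v2 -> 1
v2 (15-20) vs v3: overlaps none -> 0
Total overlapping pairs = 1 + 1 + 0 = 2

2


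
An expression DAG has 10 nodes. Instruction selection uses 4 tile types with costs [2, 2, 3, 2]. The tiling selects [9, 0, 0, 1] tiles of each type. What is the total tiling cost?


Total cost = sum(count_i * cost_i)
= 9*2 + 0*2 + 0*3 + 1*2
= 20

20


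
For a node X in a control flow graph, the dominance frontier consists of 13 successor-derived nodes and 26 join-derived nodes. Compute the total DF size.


DF(X) = direct successor contributions + join point contributions
= 13 + 26 = 39

39


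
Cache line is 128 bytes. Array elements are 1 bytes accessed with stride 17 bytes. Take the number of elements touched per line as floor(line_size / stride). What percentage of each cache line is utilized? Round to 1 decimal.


Elements per cache line = floor(128 / 17) = 7
Bytes used = 7 * 1 = 7
Utilization = 7 / 128 * 100 = 5.5%

5.5


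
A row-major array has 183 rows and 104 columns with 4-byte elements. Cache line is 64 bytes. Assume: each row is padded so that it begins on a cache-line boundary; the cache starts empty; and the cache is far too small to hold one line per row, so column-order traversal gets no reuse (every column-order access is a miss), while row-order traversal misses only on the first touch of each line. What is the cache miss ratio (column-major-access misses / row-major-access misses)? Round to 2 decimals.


Each row occupies 104 * 4 = 416 bytes and starts on a line boundary, so it spans ceil(416 / 64) = 7 cache lines.
Row-major traversal misses (one per line touched): 183 * ceil(104 * 4 / 64) = 1281
Column-major traversal misses (no reuse, every access misses): 183 * 104 = 19032
Ratio = 19032 / 1281 = 14.86

14.86


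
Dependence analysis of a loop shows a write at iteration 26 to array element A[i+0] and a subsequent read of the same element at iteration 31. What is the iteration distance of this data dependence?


Distance = read iteration - write iteration
= 31 - 26 = 5

5


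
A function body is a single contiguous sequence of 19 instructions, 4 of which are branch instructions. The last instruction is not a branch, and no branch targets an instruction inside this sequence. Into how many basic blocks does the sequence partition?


With no in-sequence branch targets, the leaders are the first instruction plus the instruction after each branch.
Number of basic blocks = branches + 1
= 4 + 1 = 5

5


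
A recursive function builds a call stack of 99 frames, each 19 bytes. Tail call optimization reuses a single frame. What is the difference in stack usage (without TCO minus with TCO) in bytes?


Without TCO: 99 * 19 = 1881 bytes
With TCO: reuse 1 frame = 19 bytes
Savings = 1881 - 19 = 1862

1862


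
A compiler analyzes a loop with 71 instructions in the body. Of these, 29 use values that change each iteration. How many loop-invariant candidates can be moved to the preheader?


Invariant candidates = total - loop-dependent
= 71 - 29 = 42

42


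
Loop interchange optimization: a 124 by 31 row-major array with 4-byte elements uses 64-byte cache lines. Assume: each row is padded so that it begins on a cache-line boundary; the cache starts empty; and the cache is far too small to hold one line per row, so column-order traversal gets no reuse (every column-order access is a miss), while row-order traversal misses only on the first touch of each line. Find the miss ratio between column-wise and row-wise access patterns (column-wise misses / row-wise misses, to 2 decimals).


Each row occupies 31 * 4 = 124 bytes and starts on a line boundary, so it spans ceil(124 / 64) = 2 cache lines.
Row-major traversal misses (one per line touched): 124 * ceil(31 * 4 / 64) = 248
Column-major traversal misses (no reuse, every access misses): 124 * 31 = 3844
Ratio = 3844 / 248 = 15.5

15.5


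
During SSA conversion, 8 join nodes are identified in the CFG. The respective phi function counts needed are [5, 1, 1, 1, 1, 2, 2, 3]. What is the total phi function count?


Total phi functions = sum of phi functions at each join node
= 5 + 1 + 1 + 1 + 1 + 2 + 2 + 3 = 16

16


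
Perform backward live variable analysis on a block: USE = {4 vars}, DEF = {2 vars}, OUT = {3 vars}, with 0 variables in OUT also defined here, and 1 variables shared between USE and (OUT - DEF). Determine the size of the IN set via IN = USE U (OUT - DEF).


OUT - DEF: 3 - 0 = 3
|IN| = |USE| + |OUT - DEF| - |USE ∩ (OUT - DEF)| = 4 + 3 - 1 = 6

6


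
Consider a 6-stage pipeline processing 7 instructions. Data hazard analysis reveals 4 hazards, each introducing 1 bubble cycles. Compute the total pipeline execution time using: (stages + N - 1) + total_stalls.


Base cycles = 6 + 7 - 1 = 12
Total stalls = 4 * 1 = 4
Total = 12 + 4 = 16

16


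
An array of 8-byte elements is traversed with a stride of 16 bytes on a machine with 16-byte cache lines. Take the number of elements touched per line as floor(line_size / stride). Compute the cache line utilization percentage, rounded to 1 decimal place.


Elements per cache line = floor(16 / 16) = 1
Bytes used = 1 * 8 = 8
Utilization = 8 / 16 * 100 = 50.0%

50.0


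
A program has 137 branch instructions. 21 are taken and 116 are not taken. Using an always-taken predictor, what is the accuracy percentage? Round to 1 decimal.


Predictor: always-taken
Correct predictions = 21
Accuracy = 21 / 137 * 100 = 15.3%

15.3


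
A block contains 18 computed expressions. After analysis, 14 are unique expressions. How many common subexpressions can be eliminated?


CSE count = total expressions - unique expressions
= 18 - 14 = 4

4


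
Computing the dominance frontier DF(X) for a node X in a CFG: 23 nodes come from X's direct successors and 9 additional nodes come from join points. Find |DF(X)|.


DF(X) = direct successor contributions + join point contributions
= 23 + 9 = 32

32


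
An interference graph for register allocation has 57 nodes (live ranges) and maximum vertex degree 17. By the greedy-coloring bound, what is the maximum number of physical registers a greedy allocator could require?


Greedy coloring never needs more than (max_degree + 1) colors: when coloring a vertex, at most max_degree neighbors are already colored.
Upper bound = 17 + 1 = 18

18


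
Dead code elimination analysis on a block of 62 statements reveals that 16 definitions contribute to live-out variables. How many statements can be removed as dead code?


Dead code = total statements - live definitions
= 62 - 16 = 46

46


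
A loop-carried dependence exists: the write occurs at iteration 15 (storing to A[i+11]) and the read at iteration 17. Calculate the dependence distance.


Distance = read iteration - write iteration
= 17 - 15 = 2

2


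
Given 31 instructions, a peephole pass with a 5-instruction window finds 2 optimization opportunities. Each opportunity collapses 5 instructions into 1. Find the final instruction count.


Each match removes 4 instructions.
Total removed = 2 * 4 = 8
Remaining = 31 - 8 = 23

23


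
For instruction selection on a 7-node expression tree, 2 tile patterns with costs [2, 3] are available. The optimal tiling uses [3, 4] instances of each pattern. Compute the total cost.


Total cost = sum(count_i * cost_i)
= 3*2 + 4*3
= 18

18


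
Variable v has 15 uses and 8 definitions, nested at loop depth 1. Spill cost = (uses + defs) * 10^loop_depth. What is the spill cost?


uses + defs = 15 + 8 = 23
10^1 = 10
Spill cost = 23 * 10 = 230

230


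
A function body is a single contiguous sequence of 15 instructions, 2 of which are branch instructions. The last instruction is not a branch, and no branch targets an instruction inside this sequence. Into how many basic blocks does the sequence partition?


With no in-sequence branch targets, the leaders are the first instruction plus the instruction after each branch.
Number of basic blocks = branches + 1
= 2 + 1 = 3

3


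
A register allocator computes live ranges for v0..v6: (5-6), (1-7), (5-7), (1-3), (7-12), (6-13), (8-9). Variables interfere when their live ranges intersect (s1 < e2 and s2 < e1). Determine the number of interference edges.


Check all pairs for overlapping intervals.
Two intervals (s1,e1) and (s2,e2) overlap if s1 < e2 and s2 < e1.
v0 (5-6) vs v1..v6: overlaps v1, v2 -> 2
v1 (1-7) vs v2..v6: overlaps v2, v3, v5 -> 3
v2 (5-7) vs v3..v6: overlaps v5 -> 1
v3 (1-3) vs v4..v6: overlaps none -> 0
v4 (7-12) vs v5..v6: overlaps v5, v6 -> 2
v5 (6-13) vs v6: overlaps v6 -> 1
Total overlapping pairs = 2 + 3 + 1 + 0 + 2 + 1 = 9

9


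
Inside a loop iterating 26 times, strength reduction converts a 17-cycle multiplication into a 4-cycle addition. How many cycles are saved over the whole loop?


Per-iteration saving = 17 - 4 = 13
Total saved = 26 * 13 = 338

338


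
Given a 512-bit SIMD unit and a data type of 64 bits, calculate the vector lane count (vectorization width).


Width = SIMD bits / data type bits
= 512 / 64 = 8

8


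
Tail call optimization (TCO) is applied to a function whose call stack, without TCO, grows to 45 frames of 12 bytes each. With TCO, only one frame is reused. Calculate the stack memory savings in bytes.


Without TCO: 45 * 12 = 540 bytes
With TCO: reuse 1 frame = 12 bytes
Savings = 540 - 12 = 528

528


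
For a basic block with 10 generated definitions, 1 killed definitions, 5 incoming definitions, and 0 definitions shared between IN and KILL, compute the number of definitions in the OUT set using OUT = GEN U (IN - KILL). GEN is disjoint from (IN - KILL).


IN - KILL: 5 - 0 = 5 surviving definitions
OUT = GEN + surviving = 10 + 5 = 15

15


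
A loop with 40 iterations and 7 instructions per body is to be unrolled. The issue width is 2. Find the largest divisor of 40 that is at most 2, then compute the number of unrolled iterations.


Largest divisor of 40 <= 2 is 2
New iterations = 40 / 2 = 20

20


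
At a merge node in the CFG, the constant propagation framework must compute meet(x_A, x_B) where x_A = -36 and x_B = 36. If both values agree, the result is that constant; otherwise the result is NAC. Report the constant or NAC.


Meet operation: if both paths give the same constant, result is that constant; if they differ, result is NAC (not-a-constant).
Path A: -36, Path B: 36 -> differ
Result: not-a-constant -> NAC

NAC


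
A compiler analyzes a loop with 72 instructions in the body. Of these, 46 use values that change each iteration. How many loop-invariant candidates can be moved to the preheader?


Invariant candidates = total - loop-dependent
= 72 - 46 = 26

26


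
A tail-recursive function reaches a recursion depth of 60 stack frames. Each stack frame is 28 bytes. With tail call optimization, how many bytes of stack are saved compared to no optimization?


Without TCO: 60 * 28 = 1680 bytes
With TCO: reuse 1 frame = 28 bytes
Savings = 1680 - 28 = 1652

1652


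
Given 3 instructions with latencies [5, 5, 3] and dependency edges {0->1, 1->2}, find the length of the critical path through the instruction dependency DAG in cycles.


Compute longest path through dependency graph: dist(Ik) = max over predecessors of dist + latency(Ik).
dist(I0) = latency 5 = 5
dist(I1) = dist(I0) + 5 = 5 + 5 = 10
dist(I2) = dist(I1) + 3 = 10 + 3 = 13
Critical path = max dist = 13

13


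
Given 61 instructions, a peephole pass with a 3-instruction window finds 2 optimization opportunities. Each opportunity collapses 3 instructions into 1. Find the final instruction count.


Each match removes 2 instructions.
Total removed = 2 * 2 = 4
Remaining = 61 - 4 = 57

57


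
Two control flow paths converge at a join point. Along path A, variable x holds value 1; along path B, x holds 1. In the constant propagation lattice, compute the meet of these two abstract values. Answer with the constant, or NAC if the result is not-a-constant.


Meet operation: if both paths give the same constant, result is that constant; if they differ, result is NAC (not-a-constant).
Path A: 1, Path B: 1 -> equal
Result: constant -> 1

1


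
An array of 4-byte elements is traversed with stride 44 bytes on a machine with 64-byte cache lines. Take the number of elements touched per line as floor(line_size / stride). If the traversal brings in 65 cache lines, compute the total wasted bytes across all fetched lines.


Elements per line = floor(64 / 44) = 1
Bytes used per line = 1 * 4 = 4
Wasted per line = 64 - 4 = 60
Total wasted = 60 * 65 = 3900

3900


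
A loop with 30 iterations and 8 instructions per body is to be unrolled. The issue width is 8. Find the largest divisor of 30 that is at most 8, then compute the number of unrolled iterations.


Largest divisor of 30 <= 8 is 6
New iterations = 30 / 6 = 5

5


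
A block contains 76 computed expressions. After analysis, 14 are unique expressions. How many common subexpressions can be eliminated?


CSE count = total expressions - unique expressions
= 76 - 14 = 62

62


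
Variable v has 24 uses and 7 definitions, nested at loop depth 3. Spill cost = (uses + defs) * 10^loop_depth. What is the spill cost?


uses + defs = 24 + 7 = 31
10^3 = 1000
Spill cost = 31 * 1000 = 31000

31000


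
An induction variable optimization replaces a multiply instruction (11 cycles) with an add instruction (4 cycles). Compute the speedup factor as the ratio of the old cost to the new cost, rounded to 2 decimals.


Ratio = mult_cost / add_cost = 11 / 4 = 2.75

2.75


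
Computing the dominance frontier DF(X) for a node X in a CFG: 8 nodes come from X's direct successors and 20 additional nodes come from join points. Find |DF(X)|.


DF(X) = direct successor contributions + join point contributions
= 8 + 20 = 28

28


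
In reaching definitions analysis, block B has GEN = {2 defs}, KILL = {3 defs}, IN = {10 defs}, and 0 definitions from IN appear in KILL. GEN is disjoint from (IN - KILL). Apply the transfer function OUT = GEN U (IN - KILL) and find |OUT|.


IN - KILL: 10 - 0 = 10 surviving definitions
OUT = GEN + surviving = 2 + 10 = 12

12


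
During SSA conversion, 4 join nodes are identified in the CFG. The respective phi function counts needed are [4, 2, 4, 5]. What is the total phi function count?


Total phi functions = sum of phi functions at each join node
= 4 + 2 + 4 + 5 = 15

15


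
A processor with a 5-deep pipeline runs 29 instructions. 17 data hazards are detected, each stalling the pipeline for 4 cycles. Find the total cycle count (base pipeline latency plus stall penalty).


Base cycles = 5 + 29 - 1 = 33
Total stalls = 17 * 4 = 68
Total = 33 + 68 = 101

101


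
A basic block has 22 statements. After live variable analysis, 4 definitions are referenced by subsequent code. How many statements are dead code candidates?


Dead code = total statements - live definitions
= 22 - 4 = 18

18


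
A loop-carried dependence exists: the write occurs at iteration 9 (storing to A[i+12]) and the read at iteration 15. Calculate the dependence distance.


Distance = read iteration - write iteration
= 15 - 9 = 6

6


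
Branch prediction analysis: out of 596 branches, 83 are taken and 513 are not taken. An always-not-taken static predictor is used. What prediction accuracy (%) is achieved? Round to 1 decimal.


Predictor: always-not-taken
Correct predictions = 513
Accuracy = 513 / 596 * 100 = 86.1%

86.1


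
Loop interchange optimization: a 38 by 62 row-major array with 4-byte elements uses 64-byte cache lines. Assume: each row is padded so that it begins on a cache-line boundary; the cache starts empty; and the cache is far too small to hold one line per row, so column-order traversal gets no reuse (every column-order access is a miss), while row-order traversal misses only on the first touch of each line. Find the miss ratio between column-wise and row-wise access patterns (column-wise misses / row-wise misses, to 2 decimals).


Each row occupies 62 * 4 = 248 bytes and starts on a line boundary, so it spans ceil(248 / 64) = 4 cache lines.
Row-major traversal misses (one per line touched): 38 * ceil(62 * 4 / 64) = 152
Column-major traversal misses (no reuse, every access misses): 38 * 62 = 2356
Ratio = 2356 / 152 = 15.5

15.5


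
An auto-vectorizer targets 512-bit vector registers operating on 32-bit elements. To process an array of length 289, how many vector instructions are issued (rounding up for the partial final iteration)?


Width = 512 / 32 = 16 elements per vector op
Iterations = ceil(289 / 16) = 19

19


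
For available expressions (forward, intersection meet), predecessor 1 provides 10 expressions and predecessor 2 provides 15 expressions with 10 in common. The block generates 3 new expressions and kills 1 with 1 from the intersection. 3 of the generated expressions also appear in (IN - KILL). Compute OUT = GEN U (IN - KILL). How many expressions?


IN = intersection of predecessors = 10
IN - KILL = 10 - 1 = 9
|OUT| = |GEN| + |IN - KILL| - |GEN ∩ (IN - KILL)| = 3 + 9 - 3 = 9

9


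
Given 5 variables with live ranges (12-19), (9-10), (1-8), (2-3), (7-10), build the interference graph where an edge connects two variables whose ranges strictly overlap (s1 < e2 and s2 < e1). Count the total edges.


Check all pairs for overlapping intervals.
Two intervals (s1,e1) and (s2,e2) overlap if s1 < e2 and s2 < e1.
v0 (12-19) vs v1..v4: overlaps none -> 0
v1 (9-10) vs v2..v4: overlaps v4 -> 1
v2 (1-8) vs v3..v4: overlaps v3, v4 -> 2
v3 (2-3) vs v4: overlaps none -> 0
Total overlapping pairs = 0 + 1 + 2 + 0 = 3

3


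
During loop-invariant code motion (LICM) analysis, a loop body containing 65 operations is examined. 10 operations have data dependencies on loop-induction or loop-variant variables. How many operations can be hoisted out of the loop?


Invariant candidates = total - loop-dependent
= 65 - 10 = 55

55
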